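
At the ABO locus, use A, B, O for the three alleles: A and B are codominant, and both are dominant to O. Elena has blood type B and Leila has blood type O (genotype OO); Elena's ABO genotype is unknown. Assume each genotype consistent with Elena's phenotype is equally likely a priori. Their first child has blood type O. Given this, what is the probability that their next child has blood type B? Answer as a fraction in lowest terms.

Possible genotypes: Elena ∈ {BB, BO}; Leila ∈ {OO}.
Weight each parental genotype pair by prior × P(type-O child):
  BO × OO: posterior weight 1; P(next child type B) = 1/2.
Weighted sum = 1/2.

1/2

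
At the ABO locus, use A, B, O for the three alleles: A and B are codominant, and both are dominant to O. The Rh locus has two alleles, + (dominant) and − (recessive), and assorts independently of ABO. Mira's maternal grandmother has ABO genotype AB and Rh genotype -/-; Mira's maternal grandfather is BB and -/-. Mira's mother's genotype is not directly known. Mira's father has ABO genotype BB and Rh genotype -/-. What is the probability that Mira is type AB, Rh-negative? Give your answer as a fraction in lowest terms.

Mira's mother's ABO genotype from AB × BB: 1/2 AB, 1/2 BB.
Crossing each possibility with the father BB and summing P(type AB): 1/2·1/2 + 1/2·0 = 1/4.
Similarly for Rh via the mother's Rh distribution: P(Rh-) = 1.
Independent loci: 1/4 × 1 = 1/4.

1/4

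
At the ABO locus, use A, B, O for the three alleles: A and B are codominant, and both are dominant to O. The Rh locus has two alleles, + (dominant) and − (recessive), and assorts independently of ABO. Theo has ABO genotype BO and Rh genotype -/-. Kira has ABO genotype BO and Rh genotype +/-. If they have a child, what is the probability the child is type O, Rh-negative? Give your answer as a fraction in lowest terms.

1/8

ABO cross BO × BO → offspring phenotypes: 1/4 O, 3/4 B.
Rh cross -/- × +/- → 1/2 Rh+, 1/2 Rh-.
Independent loci: P(type O, Rh-negative) = 1/4 × 1/2 = 1/8.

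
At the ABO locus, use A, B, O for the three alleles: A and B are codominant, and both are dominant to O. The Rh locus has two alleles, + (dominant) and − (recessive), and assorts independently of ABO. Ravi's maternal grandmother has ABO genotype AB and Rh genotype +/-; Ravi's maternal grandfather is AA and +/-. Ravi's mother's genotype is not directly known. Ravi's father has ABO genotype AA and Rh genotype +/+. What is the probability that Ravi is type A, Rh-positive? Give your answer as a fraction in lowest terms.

Ravi's mother's ABO genotype from AB × AA: 1/2 AA, 1/2 AB.
Crossing each possibility with the father AA and summing P(type A): 1/2·1 + 1/2·1/2 = 3/4.
Similarly for Rh via the mother's Rh distribution: P(Rh+) = 1.
Independent loci: 3/4 × 1 = 3/4.

3/4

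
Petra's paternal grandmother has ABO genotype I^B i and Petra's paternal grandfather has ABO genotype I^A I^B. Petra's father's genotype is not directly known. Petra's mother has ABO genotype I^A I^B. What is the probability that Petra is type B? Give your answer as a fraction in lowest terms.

3/8

Petra's father's ABO genotype from I^B i × I^A I^B: 1/4 I^A I^B, 1/4 I^A i, 1/4 I^B I^B, 1/4 I^B i.
Crossing each possibility with the mother I^A I^B and summing P(type B): 1/4·1/4 + 1/4·1/4 + 1/4·1/2 + 1/4·1/2 = 3/8.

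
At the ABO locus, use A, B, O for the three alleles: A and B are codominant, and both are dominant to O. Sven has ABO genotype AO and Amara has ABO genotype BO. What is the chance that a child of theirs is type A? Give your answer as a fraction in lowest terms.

1/4

ABO cross AO × BO → offspring phenotypes: 1/4 O, 1/4 A, 1/4 B, 1/4 AB.
So P(type A) = 1/4.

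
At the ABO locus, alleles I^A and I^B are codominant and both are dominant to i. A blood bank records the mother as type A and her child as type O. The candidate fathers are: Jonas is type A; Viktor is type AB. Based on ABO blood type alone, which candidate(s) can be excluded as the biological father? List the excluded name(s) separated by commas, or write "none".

A candidate is excluded only if no genotype consistent with his phenotype could produce a type O child with a type A mother.
Viktor (type AB): no genotype consistent with that phenotype can produce a type-O child with a type-A mother.

Viktor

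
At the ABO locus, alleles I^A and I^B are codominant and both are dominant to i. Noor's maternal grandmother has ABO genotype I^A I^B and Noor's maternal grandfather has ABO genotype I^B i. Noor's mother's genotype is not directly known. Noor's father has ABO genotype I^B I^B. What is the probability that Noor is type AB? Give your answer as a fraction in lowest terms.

1/4

Noor's mother's ABO genotype from I^A I^B × I^B i: 1/4 I^A I^B, 1/4 I^A i, 1/4 I^B I^B, 1/4 I^B i.
Crossing each possibility with the father I^B I^B and summing P(type AB): 1/4·1/2 + 1/4·1/2 + 1/4·0 + 1/4·0 = 1/4.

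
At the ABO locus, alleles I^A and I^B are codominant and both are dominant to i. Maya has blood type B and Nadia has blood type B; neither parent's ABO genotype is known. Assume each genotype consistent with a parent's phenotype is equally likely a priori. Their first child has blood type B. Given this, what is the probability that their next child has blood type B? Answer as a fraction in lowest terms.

19/20

Possible genotypes: Maya ∈ {I^B I^B, I^B i}; Nadia ∈ {I^B I^B, I^B i}.
Weight each parental genotype pair by prior × P(type-B child):
  I^B I^B × I^B I^B: posterior weight 4/15; P(next child type B) = 1.
  I^B I^B × I^B i: posterior weight 4/15; P(next child type B) = 1.
  I^B i × I^B I^B: posterior weight 4/15; P(next child type B) = 1.
  I^B i × I^B i: posterior weight 1/5; P(next child type B) = 3/4.
Weighted sum = 19/20.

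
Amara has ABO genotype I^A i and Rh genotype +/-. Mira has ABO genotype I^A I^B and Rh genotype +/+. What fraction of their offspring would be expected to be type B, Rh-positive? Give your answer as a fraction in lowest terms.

1/4

ABO cross I^A i × I^A I^B → offspring phenotypes: 1/2 A, 1/4 B, 1/4 AB.
Rh cross +/- × +/+ → 1 Rh+.
Independent loci: P(type B, Rh-positive) = 1/4 × 1 = 1/4.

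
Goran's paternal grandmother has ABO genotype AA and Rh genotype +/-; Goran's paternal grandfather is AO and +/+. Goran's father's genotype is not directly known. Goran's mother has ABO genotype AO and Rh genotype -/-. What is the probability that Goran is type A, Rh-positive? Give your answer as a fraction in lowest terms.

21/32

Goran's father's ABO genotype from AA × AO: 1/2 AA, 1/2 AO.
Crossing each possibility with the mother AO and summing P(type A): 1/2·1 + 1/2·3/4 = 7/8.
Similarly for Rh via the father's Rh distribution: P(Rh+) = 3/4.
Independent loci: 7/8 × 3/4 = 21/32.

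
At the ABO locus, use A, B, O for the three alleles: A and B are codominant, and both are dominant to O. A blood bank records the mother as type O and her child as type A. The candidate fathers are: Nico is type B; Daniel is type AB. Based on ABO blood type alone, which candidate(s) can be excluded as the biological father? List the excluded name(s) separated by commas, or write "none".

Nico

A candidate is excluded only if no genotype consistent with his phenotype could produce a type A child with a type O mother.
Nico (type B): no genotype consistent with that phenotype can produce a type-A child with a type-O mother.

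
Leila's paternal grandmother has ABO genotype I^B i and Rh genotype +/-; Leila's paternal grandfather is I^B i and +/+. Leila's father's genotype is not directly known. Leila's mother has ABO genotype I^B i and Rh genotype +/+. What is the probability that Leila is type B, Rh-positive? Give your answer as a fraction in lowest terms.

Leila's father's ABO genotype from I^B i × I^B i: 1/4 I^B I^B, 1/2 I^B i, 1/4 i i.
Crossing each possibility with the mother I^B i and summing P(type B): 1/4·1 + 1/2·3/4 + 1/4·1/2 = 3/4.
Similarly for Rh via the father's Rh distribution: P(Rh+) = 1.
Independent loci: 3/4 × 1 = 3/4.

3/4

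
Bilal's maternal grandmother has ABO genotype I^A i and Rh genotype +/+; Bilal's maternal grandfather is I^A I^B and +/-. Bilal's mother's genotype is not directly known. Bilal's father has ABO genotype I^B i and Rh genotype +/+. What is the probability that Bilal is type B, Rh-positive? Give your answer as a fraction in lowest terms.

Bilal's mother's ABO genotype from I^A i × I^A I^B: 1/4 I^A I^A, 1/4 I^A I^B, 1/4 I^A i, 1/4 I^B i.
Crossing each possibility with the father I^B i and summing P(type B): 1/4·0 + 1/4·1/2 + 1/4·1/4 + 1/4·3/4 = 3/8.
Similarly for Rh via the mother's Rh distribution: P(Rh+) = 1.
Independent loci: 3/8 × 1 = 3/8.

3/8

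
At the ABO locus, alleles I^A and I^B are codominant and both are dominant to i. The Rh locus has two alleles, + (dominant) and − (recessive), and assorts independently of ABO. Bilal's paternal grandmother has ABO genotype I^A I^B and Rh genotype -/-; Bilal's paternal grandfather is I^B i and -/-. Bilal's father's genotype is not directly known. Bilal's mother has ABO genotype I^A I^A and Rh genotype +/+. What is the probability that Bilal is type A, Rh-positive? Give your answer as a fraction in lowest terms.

1/2

Bilal's father's ABO genotype from I^A I^B × I^B i: 1/4 I^A I^B, 1/4 I^A i, 1/4 I^B I^B, 1/4 I^B i.
Crossing each possibility with the mother I^A I^A and summing P(type A): 1/4·1/2 + 1/4·1 + 1/4·0 + 1/4·1/2 = 1/2.
Similarly for Rh via the father's Rh distribution: P(Rh+) = 1.
Independent loci: 1/2 × 1 = 1/2.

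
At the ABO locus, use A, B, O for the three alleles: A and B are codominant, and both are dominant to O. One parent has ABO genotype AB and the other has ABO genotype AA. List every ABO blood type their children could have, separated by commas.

A, AB

Gametes from AB × AA give offspring ABO genotypes AA, AB, i.e. phenotypes A, AB.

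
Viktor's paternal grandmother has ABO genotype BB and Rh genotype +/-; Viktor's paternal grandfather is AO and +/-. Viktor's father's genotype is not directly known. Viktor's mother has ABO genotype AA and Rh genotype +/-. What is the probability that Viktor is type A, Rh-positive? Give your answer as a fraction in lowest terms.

Viktor's father's ABO genotype from BB × AO: 1/2 AB, 1/2 BO.
Crossing each possibility with the mother AA and summing P(type A): 1/2·1/2 + 1/2·1/2 = 1/2.
Similarly for Rh via the father's Rh distribution: P(Rh+) = 3/4.
Independent loci: 1/2 × 3/4 = 3/8.

3/8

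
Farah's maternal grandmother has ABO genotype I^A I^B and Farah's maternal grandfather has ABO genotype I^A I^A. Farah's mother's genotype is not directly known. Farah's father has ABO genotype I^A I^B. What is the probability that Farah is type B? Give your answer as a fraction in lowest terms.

Farah's mother's ABO genotype from I^A I^B × I^A I^A: 1/2 I^A I^A, 1/2 I^A I^B.
Crossing each possibility with the father I^A I^B and summing P(type B): 1/2·0 + 1/2·1/4 = 1/8.

1/8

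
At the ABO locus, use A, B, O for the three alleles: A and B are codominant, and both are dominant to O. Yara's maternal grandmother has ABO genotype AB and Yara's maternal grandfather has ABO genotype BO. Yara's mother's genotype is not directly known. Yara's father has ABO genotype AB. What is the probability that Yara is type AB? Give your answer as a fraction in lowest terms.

3/8

Yara's mother's ABO genotype from AB × BO: 1/4 AB, 1/4 AO, 1/4 BB, 1/4 BO.
Crossing each possibility with the father AB and summing P(type AB): 1/4·1/2 + 1/4·1/4 + 1/4·1/2 + 1/4·1/4 = 3/8.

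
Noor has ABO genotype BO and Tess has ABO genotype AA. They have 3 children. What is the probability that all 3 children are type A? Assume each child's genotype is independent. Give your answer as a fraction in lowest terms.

1/8

ABO cross BO × AA → 1/2 A, 1/2 AB.
So P(type A) = 1/2 per child.
All 3 independent: (1/2)^3 = 1/8.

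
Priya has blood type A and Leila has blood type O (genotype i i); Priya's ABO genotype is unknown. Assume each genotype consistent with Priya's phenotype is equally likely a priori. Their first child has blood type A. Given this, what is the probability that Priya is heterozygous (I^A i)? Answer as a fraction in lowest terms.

1/3

Possible genotypes: Priya ∈ {I^A I^A, I^A i}; Leila ∈ {i i}.
Weight each parental genotype pair by prior × P(type-A child):
  I^A I^A × i i: posterior weight 2/3.
  I^A i × i i: posterior weight 1/3.
Sum the posterior weight over pairs where Priya is I^A i: 1/3.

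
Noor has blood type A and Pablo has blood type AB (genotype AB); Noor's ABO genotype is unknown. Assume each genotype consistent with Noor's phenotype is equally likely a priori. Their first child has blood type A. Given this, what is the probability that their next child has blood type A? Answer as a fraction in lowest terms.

Possible genotypes: Noor ∈ {AA, AO}; Pablo ∈ {AB}.
Weight each parental genotype pair by prior × P(type-A child):
  AA × AB: posterior weight 1/2; P(next child type A) = 1/2.
  AO × AB: posterior weight 1/2; P(next child type A) = 1/2.
Weighted sum = 1/2.

1/2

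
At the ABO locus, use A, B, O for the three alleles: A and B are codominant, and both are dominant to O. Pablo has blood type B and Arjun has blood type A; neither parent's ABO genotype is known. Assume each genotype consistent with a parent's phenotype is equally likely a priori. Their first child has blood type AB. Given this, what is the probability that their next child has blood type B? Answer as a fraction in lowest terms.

Possible genotypes: Pablo ∈ {BB, BO}; Arjun ∈ {AA, AO}.
Weight each parental genotype pair by prior × P(type-AB child):
  BB × AA: posterior weight 4/9; P(next child type B) = 0.
  BB × AO: posterior weight 2/9; P(next child type B) = 1/2.
  BO × AA: posterior weight 2/9; P(next child type B) = 0.
  BO × AO: posterior weight 1/9; P(next child type B) = 1/4.
Weighted sum = 5/36.

5/36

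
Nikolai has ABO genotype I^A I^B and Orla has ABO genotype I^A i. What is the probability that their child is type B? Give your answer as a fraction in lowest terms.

ABO cross I^A I^B × I^A i → offspring phenotypes: 1/2 A, 1/4 B, 1/4 AB.
So P(type B) = 1/4.

1/4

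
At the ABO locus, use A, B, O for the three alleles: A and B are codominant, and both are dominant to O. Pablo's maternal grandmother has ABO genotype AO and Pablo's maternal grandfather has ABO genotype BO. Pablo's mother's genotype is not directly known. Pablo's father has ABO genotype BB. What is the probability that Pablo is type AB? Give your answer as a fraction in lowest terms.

Pablo's mother's ABO genotype from AO × BO: 1/4 AB, 1/4 AO, 1/4 BO, 1/4 OO.
Crossing each possibility with the father BB and summing P(type AB): 1/4·1/2 + 1/4·1/2 + 1/4·0 + 1/4·0 = 1/4.

1/4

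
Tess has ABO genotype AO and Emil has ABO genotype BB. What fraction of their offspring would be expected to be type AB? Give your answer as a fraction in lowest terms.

ABO cross AO × BB → offspring phenotypes: 1/2 B, 1/2 AB.
So P(type AB) = 1/2.

1/2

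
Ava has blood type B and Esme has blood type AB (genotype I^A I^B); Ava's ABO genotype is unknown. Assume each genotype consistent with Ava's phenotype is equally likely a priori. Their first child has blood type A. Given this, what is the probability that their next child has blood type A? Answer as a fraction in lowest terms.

Possible genotypes: Ava ∈ {I^B I^B, I^B i}; Esme ∈ {I^A I^B}.
Weight each parental genotype pair by prior × P(type-A child):
  I^B i × I^A I^B: posterior weight 1; P(next child type A) = 1/4.
Weighted sum = 1/4.

1/4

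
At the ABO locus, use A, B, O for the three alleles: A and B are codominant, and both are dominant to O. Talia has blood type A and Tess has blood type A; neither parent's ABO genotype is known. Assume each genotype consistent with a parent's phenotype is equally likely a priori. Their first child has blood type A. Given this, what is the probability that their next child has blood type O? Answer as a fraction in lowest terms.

Possible genotypes: Talia ∈ {AA, AO}; Tess ∈ {AA, AO}.
Weight each parental genotype pair by prior × P(type-A child):
  AA × AA: posterior weight 4/15; P(next child type O) = 0.
  AA × AO: posterior weight 4/15; P(next child type O) = 0.
  AO × AA: posterior weight 4/15; P(next child type O) = 0.
  AO × AO: posterior weight 1/5; P(next child type O) = 1/4.
Weighted sum = 1/20.

1/20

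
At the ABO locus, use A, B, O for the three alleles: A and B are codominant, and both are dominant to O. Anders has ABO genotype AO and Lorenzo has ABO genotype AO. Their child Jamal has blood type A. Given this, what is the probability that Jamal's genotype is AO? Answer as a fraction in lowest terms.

Cross AO × AO → 1/4 AA, 1/2 AO, 1/4 OO.
Type-A genotypes among offspring: AA (1/4), AO (1/2); total 3/4.
P(AO | type A) = (1/2) / (3/4) = 2/3.

2/3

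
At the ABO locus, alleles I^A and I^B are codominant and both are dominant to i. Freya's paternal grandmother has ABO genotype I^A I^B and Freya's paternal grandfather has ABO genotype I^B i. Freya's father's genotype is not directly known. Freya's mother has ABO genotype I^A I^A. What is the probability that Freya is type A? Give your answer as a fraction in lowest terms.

Freya's father's ABO genotype from I^A I^B × I^B i: 1/4 I^A I^B, 1/4 I^A i, 1/4 I^B I^B, 1/4 I^B i.
Crossing each possibility with the mother I^A I^A and summing P(type A): 1/4·1/2 + 1/4·1 + 1/4·0 + 1/4·1/2 = 1/2.

1/2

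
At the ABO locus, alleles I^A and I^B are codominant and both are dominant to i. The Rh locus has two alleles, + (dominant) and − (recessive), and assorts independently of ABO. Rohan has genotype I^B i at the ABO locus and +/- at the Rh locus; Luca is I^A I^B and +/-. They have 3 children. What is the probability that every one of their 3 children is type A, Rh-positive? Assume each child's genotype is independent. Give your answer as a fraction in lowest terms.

ABO cross I^B i × I^A I^B → 1/4 A, 1/2 B, 1/4 AB.
Rh cross +/- × +/- → 3/4 Rh+, 1/4 Rh-; so P(type A, Rh-positive) = 1/4 × 3/4 = 3/16 per child.
All 3 independent: (3/16)^3 = 27/4096.

27/4096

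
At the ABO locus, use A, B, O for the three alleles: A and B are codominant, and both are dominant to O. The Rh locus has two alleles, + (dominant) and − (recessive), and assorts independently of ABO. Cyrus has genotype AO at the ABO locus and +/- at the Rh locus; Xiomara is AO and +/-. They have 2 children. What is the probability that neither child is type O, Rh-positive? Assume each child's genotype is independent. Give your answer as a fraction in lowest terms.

169/256

ABO cross AO × AO → 1/4 O, 3/4 A.
Rh cross +/- × +/- → 3/4 Rh+, 1/4 Rh-; so P(type O, Rh-positive) = 1/4 × 3/4 = 3/16 per child.
P(not type O, Rh-positive) = 13/16 for one child; (13/16)^2 = 169/256.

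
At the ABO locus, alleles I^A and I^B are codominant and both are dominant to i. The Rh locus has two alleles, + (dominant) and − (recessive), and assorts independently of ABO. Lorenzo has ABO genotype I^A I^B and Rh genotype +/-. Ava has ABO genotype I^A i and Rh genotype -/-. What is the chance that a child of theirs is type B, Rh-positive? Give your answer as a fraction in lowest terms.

ABO cross I^A I^B × I^A i → offspring phenotypes: 1/2 A, 1/4 B, 1/4 AB.
Rh cross +/- × -/- → 1/2 Rh+, 1/2 Rh-.
Independent loci: P(type B, Rh-positive) = 1/4 × 1/2 = 1/8.

1/8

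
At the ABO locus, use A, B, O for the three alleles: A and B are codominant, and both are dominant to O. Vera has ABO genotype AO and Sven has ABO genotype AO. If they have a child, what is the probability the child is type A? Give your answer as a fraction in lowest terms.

ABO cross AO × AO → offspring phenotypes: 1/4 O, 3/4 A.
So P(type A) = 3/4.

3/4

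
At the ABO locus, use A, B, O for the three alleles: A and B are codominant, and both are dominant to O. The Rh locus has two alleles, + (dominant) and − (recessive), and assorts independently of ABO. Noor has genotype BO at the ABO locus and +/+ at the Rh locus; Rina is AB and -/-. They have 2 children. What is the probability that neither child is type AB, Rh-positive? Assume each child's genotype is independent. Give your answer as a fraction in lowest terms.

9/16

ABO cross BO × AB → 1/4 A, 1/2 B, 1/4 AB.
Rh cross +/+ × -/- → 1 Rh+; so P(type AB, Rh-positive) = 1/4 × 1 = 1/4 per child.
P(not type AB, Rh-positive) = 3/4 for one child; (3/4)^2 = 9/16.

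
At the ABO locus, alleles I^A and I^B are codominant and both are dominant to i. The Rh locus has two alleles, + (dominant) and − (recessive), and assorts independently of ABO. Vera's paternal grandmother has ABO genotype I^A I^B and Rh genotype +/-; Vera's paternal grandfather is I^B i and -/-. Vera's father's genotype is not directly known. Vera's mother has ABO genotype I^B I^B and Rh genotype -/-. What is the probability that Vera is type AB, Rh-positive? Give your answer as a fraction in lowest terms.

Vera's father's ABO genotype from I^A I^B × I^B i: 1/4 I^A I^B, 1/4 I^A i, 1/4 I^B I^B, 1/4 I^B i.
Crossing each possibility with the mother I^B I^B and summing P(type AB): 1/4·1/2 + 1/4·1/2 + 1/4·0 + 1/4·0 = 1/4.
Similarly for Rh via the father's Rh distribution: P(Rh+) = 1/4.
Independent loci: 1/4 × 1/4 = 1/16.

1/16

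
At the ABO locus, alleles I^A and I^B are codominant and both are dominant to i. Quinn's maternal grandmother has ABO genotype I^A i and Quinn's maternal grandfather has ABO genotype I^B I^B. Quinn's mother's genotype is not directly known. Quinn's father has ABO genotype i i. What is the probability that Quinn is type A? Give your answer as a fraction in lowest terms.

1/4

Quinn's mother's ABO genotype from I^A i × I^B I^B: 1/2 I^A I^B, 1/2 I^B i.
Crossing each possibility with the father i i and summing P(type A): 1/2·1/2 + 1/2·0 = 1/4.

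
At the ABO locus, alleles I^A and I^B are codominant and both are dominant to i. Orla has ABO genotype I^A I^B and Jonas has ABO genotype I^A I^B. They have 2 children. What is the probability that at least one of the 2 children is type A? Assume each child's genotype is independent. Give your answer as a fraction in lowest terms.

7/16

ABO cross I^A I^B × I^A I^B → 1/4 A, 1/4 B, 1/2 AB.
So P(type A) = 1/4 per child.
P(none) = (3/4)^2 = 9/16; P(at least one) = 1 − 9/16 = 7/16.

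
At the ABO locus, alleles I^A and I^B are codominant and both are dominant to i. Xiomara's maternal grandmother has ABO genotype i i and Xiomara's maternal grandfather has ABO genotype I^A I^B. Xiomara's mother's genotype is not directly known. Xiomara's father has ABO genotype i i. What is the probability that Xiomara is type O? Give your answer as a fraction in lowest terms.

1/2

Xiomara's mother's ABO genotype from i i × I^A I^B: 1/2 I^A i, 1/2 I^B i.
Crossing each possibility with the father i i and summing P(type O): 1/2·1/2 + 1/2·1/2 = 1/2.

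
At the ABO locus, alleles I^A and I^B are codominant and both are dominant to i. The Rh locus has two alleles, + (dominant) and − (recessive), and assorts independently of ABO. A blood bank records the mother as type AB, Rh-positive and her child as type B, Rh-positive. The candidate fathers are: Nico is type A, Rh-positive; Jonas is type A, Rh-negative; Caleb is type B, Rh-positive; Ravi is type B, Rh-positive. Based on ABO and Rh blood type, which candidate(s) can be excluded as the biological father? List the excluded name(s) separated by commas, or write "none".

none

A candidate is excluded only if no genotype consistent with his phenotype could produce a type B, Rh-positive child with a type AB, Rh-positive mother.
Every candidate has at least one consistent genotype combination, so none can be excluded.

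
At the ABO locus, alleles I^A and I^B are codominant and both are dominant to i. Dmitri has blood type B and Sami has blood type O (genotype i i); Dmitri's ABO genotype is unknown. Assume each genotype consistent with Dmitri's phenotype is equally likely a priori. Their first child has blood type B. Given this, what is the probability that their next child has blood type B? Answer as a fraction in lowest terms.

Possible genotypes: Dmitri ∈ {I^B I^B, I^B i}; Sami ∈ {i i}.
Weight each parental genotype pair by prior × P(type-B child):
  I^B I^B × i i: posterior weight 2/3; P(next child type B) = 1.
  I^B i × i i: posterior weight 1/3; P(next child type B) = 1/2.
Weighted sum = 5/6.

5/6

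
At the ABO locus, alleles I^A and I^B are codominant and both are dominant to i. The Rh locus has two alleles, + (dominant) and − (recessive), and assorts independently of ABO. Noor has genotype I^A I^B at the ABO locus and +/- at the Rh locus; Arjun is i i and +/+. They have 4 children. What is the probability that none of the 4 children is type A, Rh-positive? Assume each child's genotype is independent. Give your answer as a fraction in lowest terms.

ABO cross I^A I^B × i i → 1/2 A, 1/2 B.
Rh cross +/- × +/+ → 1 Rh+; so P(type A, Rh-positive) = 1/2 × 1 = 1/2 per child.
P(not type A, Rh-positive) = 1/2 for one child; (1/2)^4 = 1/16.

1/16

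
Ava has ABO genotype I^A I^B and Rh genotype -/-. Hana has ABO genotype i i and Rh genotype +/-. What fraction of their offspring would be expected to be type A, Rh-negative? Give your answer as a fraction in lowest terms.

1/4

ABO cross I^A I^B × i i → offspring phenotypes: 1/2 A, 1/2 B.
Rh cross -/- × +/- → 1/2 Rh+, 1/2 Rh-.
Independent loci: P(type A, Rh-negative) = 1/2 × 1/2 = 1/4.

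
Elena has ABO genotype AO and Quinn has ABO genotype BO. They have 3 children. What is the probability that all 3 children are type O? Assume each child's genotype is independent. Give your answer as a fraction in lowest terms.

ABO cross AO × BO → 1/4 O, 1/4 A, 1/4 B, 1/4 AB.
So P(type O) = 1/4 per child.
All 3 independent: (1/4)^3 = 1/64.

1/64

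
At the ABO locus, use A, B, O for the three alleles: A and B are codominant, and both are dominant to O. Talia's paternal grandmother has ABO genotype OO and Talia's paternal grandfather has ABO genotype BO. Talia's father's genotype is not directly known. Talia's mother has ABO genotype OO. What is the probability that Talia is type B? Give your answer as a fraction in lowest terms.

1/4

Talia's father's ABO genotype from OO × BO: 1/2 BO, 1/2 OO.
Crossing each possibility with the mother OO and summing P(type B): 1/2·1/2 + 1/2·0 = 1/4.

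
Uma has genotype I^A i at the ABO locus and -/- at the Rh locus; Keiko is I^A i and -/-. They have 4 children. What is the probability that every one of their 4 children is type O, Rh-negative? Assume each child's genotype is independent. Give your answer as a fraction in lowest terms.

1/256

ABO cross I^A i × I^A i → 1/4 O, 3/4 A.
Rh cross -/- × -/- → 1 Rh-; so P(type O, Rh-negative) = 1/4 × 1 = 1/4 per child.
All 4 independent: (1/4)^4 = 1/256.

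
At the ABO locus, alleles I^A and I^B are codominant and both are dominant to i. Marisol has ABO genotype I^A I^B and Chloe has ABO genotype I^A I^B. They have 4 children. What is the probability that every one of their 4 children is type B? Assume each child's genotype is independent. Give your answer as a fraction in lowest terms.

ABO cross I^A I^B × I^A I^B → 1/4 A, 1/4 B, 1/2 AB.
So P(type B) = 1/4 per child.
All 4 independent: (1/4)^4 = 1/256.

1/256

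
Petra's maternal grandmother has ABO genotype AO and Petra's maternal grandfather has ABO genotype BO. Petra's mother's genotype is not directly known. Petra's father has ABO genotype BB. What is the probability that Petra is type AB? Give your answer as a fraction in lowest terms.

Petra's mother's ABO genotype from AO × BO: 1/4 AB, 1/4 AO, 1/4 BO, 1/4 OO.
Crossing each possibility with the father BB and summing P(type AB): 1/4·1/2 + 1/4·1/2 + 1/4·0 + 1/4·0 = 1/4.

1/4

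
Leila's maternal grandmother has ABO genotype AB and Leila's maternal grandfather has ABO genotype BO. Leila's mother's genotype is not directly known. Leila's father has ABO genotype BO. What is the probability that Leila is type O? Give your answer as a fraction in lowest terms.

1/8

Leila's mother's ABO genotype from AB × BO: 1/4 AB, 1/4 AO, 1/4 BB, 1/4 BO.
Crossing each possibility with the father BO and summing P(type O): 1/4·0 + 1/4·1/4 + 1/4·0 + 1/4·1/4 = 1/8.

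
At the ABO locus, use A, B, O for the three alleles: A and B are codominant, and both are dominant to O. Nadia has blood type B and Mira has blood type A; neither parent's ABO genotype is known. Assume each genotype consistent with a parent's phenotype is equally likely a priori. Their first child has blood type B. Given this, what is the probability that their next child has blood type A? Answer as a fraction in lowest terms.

Possible genotypes: Nadia ∈ {BB, BO}; Mira ∈ {AA, AO}.
Weight each parental genotype pair by prior × P(type-B child):
  BB × AO: posterior weight 2/3; P(next child type A) = 0.
  BO × AO: posterior weight 1/3; P(next child type A) = 1/4.
Weighted sum = 1/12.

1/12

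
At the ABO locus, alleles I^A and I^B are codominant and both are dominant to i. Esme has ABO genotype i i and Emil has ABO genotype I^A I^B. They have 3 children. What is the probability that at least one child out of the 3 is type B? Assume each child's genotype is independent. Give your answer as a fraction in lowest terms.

ABO cross i i × I^A I^B → 1/2 A, 1/2 B.
So P(type B) = 1/2 per child.
P(none) = (1/2)^3 = 1/8; P(at least one) = 1 − 1/8 = 7/8.

7/8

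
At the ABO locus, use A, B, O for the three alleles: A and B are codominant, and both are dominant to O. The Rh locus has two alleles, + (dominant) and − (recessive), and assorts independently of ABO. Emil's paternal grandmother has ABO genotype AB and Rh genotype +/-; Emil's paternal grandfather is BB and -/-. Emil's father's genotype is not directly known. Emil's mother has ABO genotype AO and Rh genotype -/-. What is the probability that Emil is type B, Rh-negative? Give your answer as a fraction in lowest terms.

9/32

Emil's father's ABO genotype from AB × BB: 1/2 AB, 1/2 BB.
Crossing each possibility with the mother AO and summing P(type B): 1/2·1/4 + 1/2·1/2 = 3/8.
Similarly for Rh via the father's Rh distribution: P(Rh-) = 3/4.
Independent loci: 3/8 × 3/4 = 9/32.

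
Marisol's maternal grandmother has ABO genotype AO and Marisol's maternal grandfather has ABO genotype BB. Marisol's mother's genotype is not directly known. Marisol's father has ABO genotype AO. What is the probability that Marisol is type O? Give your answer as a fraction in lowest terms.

1/8

Marisol's mother's ABO genotype from AO × BB: 1/2 AB, 1/2 BO.
Crossing each possibility with the father AO and summing P(type O): 1/2·0 + 1/2·1/4 = 1/8.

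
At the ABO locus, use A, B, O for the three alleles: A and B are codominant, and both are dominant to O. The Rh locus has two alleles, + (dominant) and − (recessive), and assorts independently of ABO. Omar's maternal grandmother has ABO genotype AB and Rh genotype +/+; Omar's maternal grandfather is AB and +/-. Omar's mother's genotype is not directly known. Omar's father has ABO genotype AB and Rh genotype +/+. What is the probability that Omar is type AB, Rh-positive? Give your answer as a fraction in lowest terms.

Omar's mother's ABO genotype from AB × AB: 1/4 AA, 1/2 AB, 1/4 BB.
Crossing each possibility with the father AB and summing P(type AB): 1/4·1/2 + 1/2·1/2 + 1/4·1/2 = 1/2.
Similarly for Rh via the mother's Rh distribution: P(Rh+) = 1.
Independent loci: 1/2 × 1 = 1/2.

1/2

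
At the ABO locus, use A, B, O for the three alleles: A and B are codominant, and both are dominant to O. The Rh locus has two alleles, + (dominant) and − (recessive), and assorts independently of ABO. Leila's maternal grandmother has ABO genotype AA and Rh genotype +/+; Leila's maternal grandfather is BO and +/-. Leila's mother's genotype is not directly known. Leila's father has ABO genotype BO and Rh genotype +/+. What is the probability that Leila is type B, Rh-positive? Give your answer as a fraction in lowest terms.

Leila's mother's ABO genotype from AA × BO: 1/2 AB, 1/2 AO.
Crossing each possibility with the father BO and summing P(type B): 1/2·1/2 + 1/2·1/4 = 3/8.
Similarly for Rh via the mother's Rh distribution: P(Rh+) = 1.
Independent loci: 3/8 × 1 = 3/8.

3/8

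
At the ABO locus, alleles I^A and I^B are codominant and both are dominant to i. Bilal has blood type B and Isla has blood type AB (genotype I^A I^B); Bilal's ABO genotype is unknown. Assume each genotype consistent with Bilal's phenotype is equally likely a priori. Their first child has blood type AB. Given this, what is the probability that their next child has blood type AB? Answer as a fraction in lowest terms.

5/12

Possible genotypes: Bilal ∈ {I^B I^B, I^B i}; Isla ∈ {I^A I^B}.
Weight each parental genotype pair by prior × P(type-AB child):
  I^B I^B × I^A I^B: posterior weight 2/3; P(next child type AB) = 1/2.
  I^B i × I^A I^B: posterior weight 1/3; P(next child type AB) = 1/4.
Weighted sum = 5/12.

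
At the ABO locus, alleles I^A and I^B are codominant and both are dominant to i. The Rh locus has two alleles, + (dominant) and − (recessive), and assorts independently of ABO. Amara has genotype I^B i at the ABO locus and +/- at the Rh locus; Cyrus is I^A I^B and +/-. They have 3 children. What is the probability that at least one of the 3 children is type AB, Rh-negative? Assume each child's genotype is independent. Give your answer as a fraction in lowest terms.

721/4096

ABO cross I^B i × I^A I^B → 1/4 A, 1/2 B, 1/4 AB.
Rh cross +/- × +/- → 3/4 Rh+, 1/4 Rh-; so P(type AB, Rh-negative) = 1/4 × 1/4 = 1/16 per child.
P(none) = (15/16)^3 = 3375/4096; P(at least one) = 1 − 3375/4096 = 721/4096.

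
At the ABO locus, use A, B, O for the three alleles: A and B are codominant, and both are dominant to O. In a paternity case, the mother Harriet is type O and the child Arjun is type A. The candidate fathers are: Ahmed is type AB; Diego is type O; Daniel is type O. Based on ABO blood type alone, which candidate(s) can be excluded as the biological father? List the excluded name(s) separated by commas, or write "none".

Diego, Daniel

A candidate is excluded only if no genotype consistent with his phenotype could produce a type A child with a type O mother.
Diego (type O): no genotype consistent with that phenotype can produce a type-A child with a type-O mother.
Daniel (type O): no genotype consistent with that phenotype can produce a type-A child with a type-O mother.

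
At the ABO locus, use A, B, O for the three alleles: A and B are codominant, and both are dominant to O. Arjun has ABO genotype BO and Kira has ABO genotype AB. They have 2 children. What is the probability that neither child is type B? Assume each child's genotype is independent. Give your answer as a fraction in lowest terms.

1/4

ABO cross BO × AB → 1/4 A, 1/2 B, 1/4 AB.
So P(type B) = 1/2 per child.
P(not type B) = 1/2 for one child; (1/2)^2 = 1/4.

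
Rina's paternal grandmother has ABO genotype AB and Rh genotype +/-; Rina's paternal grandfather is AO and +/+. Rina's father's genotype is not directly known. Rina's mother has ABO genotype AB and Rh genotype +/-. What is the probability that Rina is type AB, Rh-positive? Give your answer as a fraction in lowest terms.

21/64

Rina's father's ABO genotype from AB × AO: 1/4 AA, 1/4 AB, 1/4 AO, 1/4 BO.
Crossing each possibility with the mother AB and summing P(type AB): 1/4·1/2 + 1/4·1/2 + 1/4·1/4 + 1/4·1/4 = 3/8.
Similarly for Rh via the father's Rh distribution: P(Rh+) = 7/8.
Independent loci: 3/8 × 7/8 = 21/64.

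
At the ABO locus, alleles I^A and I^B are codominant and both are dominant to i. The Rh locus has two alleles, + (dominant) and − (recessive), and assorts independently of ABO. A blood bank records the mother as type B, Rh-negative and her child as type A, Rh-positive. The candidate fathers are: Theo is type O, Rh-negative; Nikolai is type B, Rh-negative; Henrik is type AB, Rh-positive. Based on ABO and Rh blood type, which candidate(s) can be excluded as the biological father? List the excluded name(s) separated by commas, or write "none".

A candidate is excluded only if no genotype consistent with his phenotype could produce a type A, Rh-positive child with a type B, Rh-negative mother.
Theo (type O, Rh-): no genotype consistent with that phenotype can produce a type-A Rh+ child with a type-B mother.
Nikolai (type B, Rh-): no genotype consistent with that phenotype can produce a type-A Rh+ child with a type-B mother.

Theo, Nikolai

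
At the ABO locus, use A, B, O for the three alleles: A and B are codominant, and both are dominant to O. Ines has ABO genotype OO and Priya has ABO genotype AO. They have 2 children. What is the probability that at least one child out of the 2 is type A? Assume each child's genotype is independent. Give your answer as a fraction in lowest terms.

3/4

ABO cross OO × AO → 1/2 O, 1/2 A.
So P(type A) = 1/2 per child.
P(none) = (1/2)^2 = 1/4; P(at least one) = 1 − 1/4 = 3/4.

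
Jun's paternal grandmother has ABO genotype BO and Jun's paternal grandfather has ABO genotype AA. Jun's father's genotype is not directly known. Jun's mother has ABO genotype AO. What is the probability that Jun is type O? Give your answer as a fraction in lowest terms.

Jun's father's ABO genotype from BO × AA: 1/2 AB, 1/2 AO.
Crossing each possibility with the mother AO and summing P(type O): 1/2·0 + 1/2·1/4 = 1/8.

1/8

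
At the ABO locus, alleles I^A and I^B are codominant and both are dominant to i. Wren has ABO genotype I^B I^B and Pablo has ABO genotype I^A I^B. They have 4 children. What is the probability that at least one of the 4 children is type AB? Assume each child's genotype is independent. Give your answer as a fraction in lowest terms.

15/16

ABO cross I^B I^B × I^A I^B → 1/2 B, 1/2 AB.
So P(type AB) = 1/2 per child.
P(none) = (1/2)^4 = 1/16; P(at least one) = 1 − 1/16 = 15/16.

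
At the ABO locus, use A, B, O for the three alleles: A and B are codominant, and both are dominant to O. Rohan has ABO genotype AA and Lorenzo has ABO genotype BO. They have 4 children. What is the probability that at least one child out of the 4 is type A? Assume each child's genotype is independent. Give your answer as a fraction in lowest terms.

ABO cross AA × BO → 1/2 A, 1/2 AB.
So P(type A) = 1/2 per child.
P(none) = (1/2)^4 = 1/16; P(at least one) = 1 − 1/16 = 15/16.

15/16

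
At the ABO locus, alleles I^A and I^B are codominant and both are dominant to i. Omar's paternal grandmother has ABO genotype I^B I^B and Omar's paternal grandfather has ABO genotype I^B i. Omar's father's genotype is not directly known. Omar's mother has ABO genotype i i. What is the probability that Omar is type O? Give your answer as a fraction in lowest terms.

1/4

Omar's father's ABO genotype from I^B I^B × I^B i: 1/2 I^B I^B, 1/2 I^B i.
Crossing each possibility with the mother i i and summing P(type O): 1/2·0 + 1/2·1/2 = 1/4.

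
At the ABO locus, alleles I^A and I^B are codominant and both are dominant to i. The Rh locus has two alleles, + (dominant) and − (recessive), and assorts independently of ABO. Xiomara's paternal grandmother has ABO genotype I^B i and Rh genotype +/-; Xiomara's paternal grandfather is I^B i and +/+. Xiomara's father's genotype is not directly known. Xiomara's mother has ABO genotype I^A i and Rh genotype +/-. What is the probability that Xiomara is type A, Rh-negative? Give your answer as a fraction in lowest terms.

1/32

Xiomara's father's ABO genotype from I^B i × I^B i: 1/4 I^B I^B, 1/2 I^B i, 1/4 i i.
Crossing each possibility with the mother I^A i and summing P(type A): 1/4·0 + 1/2·1/4 + 1/4·1/2 = 1/4.
Similarly for Rh via the father's Rh distribution: P(Rh-) = 1/8.
Independent loci: 1/4 × 1/8 = 1/32.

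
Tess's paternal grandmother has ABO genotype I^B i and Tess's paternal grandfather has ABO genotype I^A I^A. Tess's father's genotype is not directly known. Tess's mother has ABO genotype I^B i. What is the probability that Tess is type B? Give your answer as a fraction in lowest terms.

Tess's father's ABO genotype from I^B i × I^A I^A: 1/2 I^A I^B, 1/2 I^A i.
Crossing each possibility with the mother I^B i and summing P(type B): 1/2·1/2 + 1/2·1/4 = 3/8.

3/8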